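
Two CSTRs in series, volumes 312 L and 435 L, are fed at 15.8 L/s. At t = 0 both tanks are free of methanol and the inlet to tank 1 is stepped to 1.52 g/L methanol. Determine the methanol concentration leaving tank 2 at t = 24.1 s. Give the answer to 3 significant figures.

0.418 g/L

Time constants: τᵢ = Vᵢ/Q for each well-mixed tank.
τ₁ = 312/15.8 = 19.747 s; τ₂ = 435/15.8 = 27.532 s.
Solving the cascade with C₁(0)=C₂(0)=0 gives C₂(t) = C_in[1 − (τ₁ e^(−t/τ₁) − τ₂ e^(−t/τ₂))/(τ₁ − τ₂)].
At t = 24.1: e^(−t/τ₁) = 0.29510, e^(−t/τ₂) = 0.41671.
C₂ = 1.52·[1 − (19.747·0.29510 − 27.532·0.41671)/(-7.7848)] = 1.52·0.27480 = 0.41769 g/L.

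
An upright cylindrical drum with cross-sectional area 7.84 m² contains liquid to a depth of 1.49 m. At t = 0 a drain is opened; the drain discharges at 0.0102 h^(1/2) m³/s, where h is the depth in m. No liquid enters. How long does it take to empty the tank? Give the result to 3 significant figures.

A dh/dt = −Q_out = −0.0102 √h.
This is separable: 2 d(√h)/dt = −0.0102/A, so √h = √h₀ − (0.0102/(2A)) t.
Set h = 0: 2√h₀ = (0.0102/A) t_empty ⇒ t_empty = 2A√h₀/0.0102.
t_empty = 2·7.84·√1.49/0.0102 = 15.680·1.2207/0.0102 = 1876.5 s.

1880 s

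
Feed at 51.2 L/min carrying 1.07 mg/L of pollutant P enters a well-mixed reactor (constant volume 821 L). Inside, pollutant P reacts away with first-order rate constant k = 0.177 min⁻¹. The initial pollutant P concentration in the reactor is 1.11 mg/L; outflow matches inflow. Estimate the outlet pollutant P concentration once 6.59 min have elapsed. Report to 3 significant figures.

0.450 mg/L

Accumulation = in − out − consumed: V dC/dt = Q C_in − Q C − k V C.
This is linear with rate a = Q/V + k = 0.23936 min⁻¹.
C_ss = Q C_in/(Q + kV) = 0.27877 mg/L; C(t) = C_ss + (C₀ − C_ss) e^(−a t).
C(6.59) = 0.27877 + (0.83123)·e^(−0.23936·6.59) = 0.27877 + (0.83123)·0.20651 = 0.45043 mg/L.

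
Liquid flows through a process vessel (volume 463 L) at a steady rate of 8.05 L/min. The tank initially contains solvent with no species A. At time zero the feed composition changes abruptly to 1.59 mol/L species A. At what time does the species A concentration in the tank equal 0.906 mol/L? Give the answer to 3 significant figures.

Mass balance on the solute (V constant): V dC/dt = Q(C_in − C), so τ = V/Q = 57.516 min.
C(t) = C_in + (C₀ − C_in) e^(−t/τ). Set C = 0.906 and solve for t:
e^(−t/τ) = (C − C_in)/(C₀ − C_in) = (0.906 − 1.59)/(0 − 1.59) = 0.43019
t = −τ ln(…) = 57.516 × 0.84353 = 48.516 min.

48.5 min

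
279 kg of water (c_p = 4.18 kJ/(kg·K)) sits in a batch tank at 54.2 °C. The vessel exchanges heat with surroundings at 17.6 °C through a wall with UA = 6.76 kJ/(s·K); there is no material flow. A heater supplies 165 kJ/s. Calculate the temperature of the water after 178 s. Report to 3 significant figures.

46.4 °C

M c_p dT/dt = −UA(T − T_amb) + Q̇.
dT/dt = (T_ss − T)/τ with T_ss = T_amb + Q̇/UA = 17.6 + 165/6.76 = 42.008 °C, τ = M c_p/UA = 279·4.18/6.76 = 172.52 s.
This is linear first-order; T(t) = T_ss + (T₀ − T_ss) e^(−t/τ).
T(178) = 42.008 + (12.192)·0.35637 = 46.353 °C.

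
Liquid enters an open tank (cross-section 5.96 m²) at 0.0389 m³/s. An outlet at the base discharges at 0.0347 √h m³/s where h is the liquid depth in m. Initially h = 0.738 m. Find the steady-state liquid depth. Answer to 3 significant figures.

1.26 m

Level balance: A dh/dt = 0.0389 − 0.0347 √h. Setting dh/dt = 0:
Q_in = 0.0347 √h_ss ⇒ √h_ss = 0.0389/0.0347 = 1.1210.
h_ss = 1.1210² = 1.2567 m. (Since h₀ = 0.738 m < h_ss, the level will rise toward this value.)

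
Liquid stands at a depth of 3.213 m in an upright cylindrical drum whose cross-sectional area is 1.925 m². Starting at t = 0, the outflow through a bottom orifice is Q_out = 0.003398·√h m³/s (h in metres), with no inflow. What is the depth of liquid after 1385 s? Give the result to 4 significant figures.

0.3250 m

With no inflow, A dh/dt = −0.003398 √h.
∫ h^(−1/2) dh = −(0.003398/A) ∫ dt, giving 2√h = 2√h₀ − (0.003398/A) t.
√h = √3.213 − 0.003398·1385/(2·1.925) = 1.79248 − 1.22240 = 0.570087.
h = 0.570087² = 0.324999 m.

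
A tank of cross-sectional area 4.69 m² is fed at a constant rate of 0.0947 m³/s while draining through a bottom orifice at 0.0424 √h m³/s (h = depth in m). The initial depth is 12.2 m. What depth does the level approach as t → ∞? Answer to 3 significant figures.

4.99 m

Accumulation of liquid (constant cross-section A): A dh/dt = Q_in − 0.0424 √h. At steady state dh/dt = 0:
Q_in = 0.0424 √h_ss ⇒ √h_ss = 0.0947/0.0424 = 2.2335.
h_ss = 2.2335² = 4.9885 m. (Since h₀ = 12.2 m > h_ss, the level will fall toward this value.)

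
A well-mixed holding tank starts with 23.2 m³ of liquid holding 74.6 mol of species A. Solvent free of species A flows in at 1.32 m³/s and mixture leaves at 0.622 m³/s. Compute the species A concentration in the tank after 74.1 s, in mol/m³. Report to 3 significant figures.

0.350 mol/m³

Total volume: dV/dt = Q_in − Q_out = 0.69800 m³/s, so V(t) = 23.2 + 0.69800 t and V(74.1) = 74.922 m³.
Species balance (pure solvent in): dm/dt = −Q_out · m/V(t).
dm/m = −Q_out dt/(V₀ + 0.69800 t); integrating gives ln(m/m₀) = −(Q_out/(Q_in−Q_out)) ln(V/V₀).
m = m₀ (V₀/V)^(Q_out/(Q_in−Q_out)) = 74.6 × (23.2/74.922)^(0.89112) = 26.245 mol.
C = m/V = 26.245/74.922 = 0.35030 mol/m³.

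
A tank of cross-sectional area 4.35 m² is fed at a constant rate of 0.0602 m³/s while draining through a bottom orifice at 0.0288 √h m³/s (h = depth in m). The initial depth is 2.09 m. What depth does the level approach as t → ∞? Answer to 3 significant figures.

Level balance: A dh/dt = 0.0602 − 0.0288 √h. Setting dh/dt = 0:
Q_in = 0.0288 √h_ss ⇒ √h_ss = 0.0602/0.0288 = 2.0903.
h_ss = 2.0903² = 4.3693 m. (Since h₀ = 2.09 m < h_ss, the level will rise toward this value.)

4.37 m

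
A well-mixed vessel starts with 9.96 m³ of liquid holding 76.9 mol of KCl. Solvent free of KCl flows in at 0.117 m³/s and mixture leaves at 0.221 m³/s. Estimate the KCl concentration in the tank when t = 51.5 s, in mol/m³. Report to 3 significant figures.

Total volume: dV/dt = Q_in − Q_out = -0.10400 m³/s, so V(t) = 9.96 − 0.10400 t and V(51.5) = 4.6040 m³.
Solute balance: dm/dt = 0 − Q_out C = −Q_out m/V(t).
Separate: dm/m = −Q_out dt/V(t) ⇒ ln(m/m₀) = −(Q_out/(Q_in−Q_out)) ln(V/V₀).
m = m₀ (V₀/V)^(Q_out/(Q_in−Q_out)) = 76.9 × (9.96/4.6040)^(-2.1250) = 14.921 mol.
C = m/V = 14.921/4.6040 = 3.2408 mol/m³.

3.24 mol/m³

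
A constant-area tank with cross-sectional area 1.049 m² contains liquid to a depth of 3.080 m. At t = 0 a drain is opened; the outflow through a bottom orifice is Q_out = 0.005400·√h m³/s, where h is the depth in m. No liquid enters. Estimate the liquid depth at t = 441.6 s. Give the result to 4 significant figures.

0.3824 m

With no inflow, A dh/dt = −0.005400 √h.
This is separable: 2 d(√h)/dt = −0.005400/A, so √h = √h₀ − (0.005400/(2A)) t.
√h = √3.080 − 0.005400·441.6/(2·1.049) = 1.75499 − 1.13663 = 0.618368.
h = 0.618368² = 0.382378 m.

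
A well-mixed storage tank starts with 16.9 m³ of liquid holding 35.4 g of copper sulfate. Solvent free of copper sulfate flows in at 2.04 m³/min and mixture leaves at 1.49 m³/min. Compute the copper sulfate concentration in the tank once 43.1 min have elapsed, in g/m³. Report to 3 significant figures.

0.0811 g/m³

Let m(t) be the amount of copper sulfate. Volume: V(t) = V₀ + (Q_in − Q_out) t = 16.9 + 0.55000 t; V(43.1) = 40.605 m³.
No copper sulfate enters, so dm/dt = −Q_out · (m/V).
dm/m = −Q_out dt/(V₀ + 0.55000 t); integrating gives ln(m/m₀) = −(Q_out/(Q_in−Q_out)) ln(V/V₀).
m = m₀ (V₀/V)^(Q_out/(Q_in−Q_out)) = 35.4 × (16.9/40.605)^(2.7091) = 3.2936 g.
C = m/V = 3.2936/40.605 = 0.081113 g/m³.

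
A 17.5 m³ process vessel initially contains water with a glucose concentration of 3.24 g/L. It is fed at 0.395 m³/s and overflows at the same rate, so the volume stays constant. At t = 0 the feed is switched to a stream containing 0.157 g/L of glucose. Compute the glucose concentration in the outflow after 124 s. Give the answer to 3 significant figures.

Species balance on the tank: V dC/dt = Q(C_in − C).
So dC/dt = (C_in − C)/τ with τ = V/Q = 17.5/0.395 = 44.304 s.
Solution: C(t) = C_in + (C₀ − C_in) e^(−t/τ).
C(124) = 0.157 + (3.24 − 0.157)·e^(−124/44.304) = 0.157 + (3.0830)·0.060880 = 0.34469 g/L.

0.345 g/L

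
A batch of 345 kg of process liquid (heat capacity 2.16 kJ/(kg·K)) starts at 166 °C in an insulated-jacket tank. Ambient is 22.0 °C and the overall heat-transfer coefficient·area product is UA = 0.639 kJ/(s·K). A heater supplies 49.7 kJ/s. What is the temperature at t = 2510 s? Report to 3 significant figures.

107 °C

Lumped-capacitance energy balance: M c_p dT/dt = UA(T_amb − T) + Q̇.
dT/dt = (T_ss − T)/τ with T_ss = T_amb + Q̇/UA = 22.0 + 49.7/0.639 = 99.778 °C, τ = M c_p/UA = 345·2.16/0.639 = 1166.2 s.
Solution: T(t) = T_ss + (T₀ − T_ss) e^(−t/τ).
T(2510) = 99.778 + (66.222)·0.11622 = 107.47 °C.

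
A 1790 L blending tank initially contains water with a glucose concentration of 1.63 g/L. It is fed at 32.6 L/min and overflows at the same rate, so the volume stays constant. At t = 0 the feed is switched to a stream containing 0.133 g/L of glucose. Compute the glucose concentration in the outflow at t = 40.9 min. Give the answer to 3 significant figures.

Transient balance on the dissolved component: V dC/dt = Q(C_in − C).
So dC/dt = (C_in − C)/τ with τ = V/Q = 1790/32.6 = 54.908 min.
C approaches C_in exponentially: C(t) = C_in + (C₀ − C_in) e^(−t/τ).
C(40.9) = 0.133 + (1.63 − 0.133)·e^(−40.9/54.908) = 0.133 + (1.4970)·0.47479 = 0.84376 g/L.

0.844 g/L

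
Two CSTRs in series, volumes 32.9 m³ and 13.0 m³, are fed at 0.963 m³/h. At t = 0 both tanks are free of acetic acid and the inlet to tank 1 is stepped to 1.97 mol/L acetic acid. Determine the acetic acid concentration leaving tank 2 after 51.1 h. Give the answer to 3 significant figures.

1.27 mol/L

Time constants: τᵢ = Vᵢ/Q for each well-mixed tank.
τ₁ = 32.9/0.963 = 34.164 h; τ₂ = 13.0/0.963 = 13.499 h.
Solving the cascade with C₁(0)=C₂(0)=0 gives C₂(t) = C_in[1 − (τ₁ e^(−t/τ₁) − τ₂ e^(−t/τ₂))/(τ₁ − τ₂)].
At t = 51.1: e^(−t/τ₁) = 0.22409, e^(−t/τ₂) = 0.022701.
C₂ = 1.97·[1 − (34.164·0.22409 − 13.499·0.022701)/(20.665)] = 1.97·0.64436 = 1.2694 mol/L.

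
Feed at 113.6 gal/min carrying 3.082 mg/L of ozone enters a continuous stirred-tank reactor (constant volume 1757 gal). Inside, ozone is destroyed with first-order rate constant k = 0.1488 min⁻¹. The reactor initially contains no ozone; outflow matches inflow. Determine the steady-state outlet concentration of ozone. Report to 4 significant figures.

V dC/dt = Q(C_in − C) − k V C.
At steady state: 0 = Q C_in − (Q + kV) C_ss, so C_ss = Q C_in/(Q + kV).
C_ss = 113.6·3.082/(113.6 + 0.1488·1757) = 350.115/375.042 = 0.933537 mg/L.

0.9335 mg/L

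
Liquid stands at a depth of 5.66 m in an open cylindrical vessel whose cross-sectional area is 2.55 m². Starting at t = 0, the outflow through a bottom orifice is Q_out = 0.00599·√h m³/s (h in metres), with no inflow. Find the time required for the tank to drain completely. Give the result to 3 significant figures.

Accumulation of liquid (constant cross-section A): A dh/dt = −0.00599 √h.
∫ h^(−1/2) dh = −(0.00599/A) ∫ dt, giving 2√h = 2√h₀ − (0.00599/A) t.
Set h = 0: 2√h₀ = (0.00599/A) t_empty ⇒ t_empty = 2A√h₀/0.00599.
t_empty = 2·2.55·√5.66/0.00599 = 5.1000·2.3791/0.00599 = 2025.6 s.

2030 s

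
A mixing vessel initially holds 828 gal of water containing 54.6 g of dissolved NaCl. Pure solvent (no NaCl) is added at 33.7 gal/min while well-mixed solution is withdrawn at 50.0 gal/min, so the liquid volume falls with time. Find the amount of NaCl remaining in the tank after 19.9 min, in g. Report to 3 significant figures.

Total volume: dV/dt = Q_in − Q_out = -16.300 gal/min, so V(t) = 828 − 16.300 t and V(19.9) = 503.63 gal.
No NaCl enters, so dm/dt = −Q_out · (m/V).
Separate: dm/m = −Q_out dt/V(t) ⇒ ln(m/m₀) = −(Q_out/(Q_in−Q_out)) ln(V/V₀).
m = m₀ (V₀/V)^(Q_out/(Q_in−Q_out)) = 54.6 × (828/503.63)^(-3.0675) = 11.881 g.

11.9 g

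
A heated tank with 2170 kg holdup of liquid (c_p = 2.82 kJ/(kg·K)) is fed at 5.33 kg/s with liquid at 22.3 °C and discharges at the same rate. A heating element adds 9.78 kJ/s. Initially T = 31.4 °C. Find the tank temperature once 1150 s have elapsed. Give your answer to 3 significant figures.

23.5 °C

M c_p dT/dt = ṁ c_p (T_in − T) + Q̇.
τ = M/ṁ = 407.13 s; T_ss = T_in + Q̇/(ṁ c_p) = 22.3 + 9.78/(5.33·2.82) = 22.951 °C.
This is linear first-order; T(t) = T_ss + (T₀ − T_ss) e^(−t/τ).
T(1150) = 22.951 + (8.4493)·e^(−1150/407.13) = 22.951 + (8.4493)·0.059329 = 23.452 °C.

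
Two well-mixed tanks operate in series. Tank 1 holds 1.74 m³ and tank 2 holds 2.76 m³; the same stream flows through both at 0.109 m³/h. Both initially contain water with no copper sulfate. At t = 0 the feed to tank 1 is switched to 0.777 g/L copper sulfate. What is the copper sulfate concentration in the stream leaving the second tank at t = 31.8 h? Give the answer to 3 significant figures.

Species balance on tank i: dCᵢ/dt = (Cᵢ₋₁ − Cᵢ)/τᵢ with τᵢ = Vᵢ/Q.
τ₁ = 1.74/0.109 = 15.963 h; τ₂ = 2.76/0.109 = 25.321 h.
Tank 1: C₁ = C_in(1 − e^(−t/τ₁)). Tank 2 (τ₁ ≠ τ₂): C₂ = C_in[1 − (τ₁ e^(−t/τ₁) − τ₂ e^(−t/τ₂))/(τ₁ − τ₂)].
At t = 31.8: e^(−t/τ₁) = 0.13641, e^(−t/τ₂) = 0.28483.
C₂ = 0.777·[1 − (15.963·0.13641 − 25.321·0.28483)/(-9.3578)] = 0.777·0.46199 = 0.35897 g/L.

0.359 g/L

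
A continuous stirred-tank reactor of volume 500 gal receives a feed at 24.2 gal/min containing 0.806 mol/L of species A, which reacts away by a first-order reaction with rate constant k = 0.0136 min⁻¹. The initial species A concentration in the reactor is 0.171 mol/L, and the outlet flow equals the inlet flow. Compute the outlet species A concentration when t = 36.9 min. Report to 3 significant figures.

Accumulation = in − out − consumed: V dC/dt = Q C_in − Q C − k V C.
This is linear with rate a = Q/V + k = 0.062000 min⁻¹.
C_ss = Q C_in/(Q + kV) = 0.62920 mol/L; C(t) = C_ss + (C₀ − C_ss) e^(−a t).
C(36.9) = 0.62920 + (-0.45820)·e^(−0.062000·36.9) = 0.62920 + (-0.45820)·0.10149 = 0.58270 mol/L.

0.583 mol/L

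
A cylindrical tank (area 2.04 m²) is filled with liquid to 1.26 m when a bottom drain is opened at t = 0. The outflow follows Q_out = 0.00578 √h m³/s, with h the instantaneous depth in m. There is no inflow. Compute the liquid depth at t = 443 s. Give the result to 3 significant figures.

A dh/dt = −Q_out = −0.00578 √h.
Separate and integrate: 2(√h − √h₀) = −(0.00578/A) t.
√h = √1.26 − 0.00578·443/(2·2.04) = 1.1225 − 0.62758 = 0.49491.
h = 0.49491² = 0.24494 m.

0.245 m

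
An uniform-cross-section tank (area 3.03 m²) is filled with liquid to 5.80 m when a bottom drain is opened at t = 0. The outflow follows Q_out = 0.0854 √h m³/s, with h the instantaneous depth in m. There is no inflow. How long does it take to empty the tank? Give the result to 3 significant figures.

171 s

Volume balance on the tank: A dh/dt = −0.0854 √h.
Separate and integrate: 2(√h − √h₀) = −(0.0854/A) t.
Tank is empty when √h = 0: t_empty = 2A√h₀/0.0854.
t_empty = 2·3.03·√5.80/0.0854 = 6.0600·2.4083/0.0854 = 170.89 s.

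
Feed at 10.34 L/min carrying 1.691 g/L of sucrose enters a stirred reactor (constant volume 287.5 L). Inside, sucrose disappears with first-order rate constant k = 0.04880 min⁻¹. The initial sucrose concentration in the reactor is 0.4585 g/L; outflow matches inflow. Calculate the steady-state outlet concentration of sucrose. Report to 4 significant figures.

0.7175 g/L

Accumulation = in − out − consumed: V dC/dt = Q C_in − Q C − k V C.
Steady state (dC/dt = 0): C_ss = Q C_in/(Q + kV) = C_in/(1 + kV/Q).
C_ss = 10.34·1.691/(10.34 + 0.04880·287.5) = 17.4849/24.3700 = 0.717478 g/L.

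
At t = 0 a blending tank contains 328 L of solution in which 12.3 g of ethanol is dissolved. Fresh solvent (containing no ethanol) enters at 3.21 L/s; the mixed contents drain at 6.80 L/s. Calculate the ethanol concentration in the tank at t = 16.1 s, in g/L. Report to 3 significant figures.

Let m(t) be the amount of ethanol. Volume: V(t) = V₀ + (Q_in − Q_out) t = 328 − 3.5900 t; V(16.1) = 270.20 L.
Species balance (pure solvent in): dm/dt = −Q_out · m/V(t).
dm/m = −Q_out dt/(V₀ − 3.5900 t); integrating gives ln(m/m₀) = −(Q_out/(Q_in−Q_out)) ln(V/V₀).
m = m₀ (V₀/V)^(Q_out/(Q_in−Q_out)) = 12.3 × (328/270.20)^(-1.8942) = 8.5201 g.
C = m/V = 8.5201/270.20 = 0.031532 g/L.

0.0315 g/L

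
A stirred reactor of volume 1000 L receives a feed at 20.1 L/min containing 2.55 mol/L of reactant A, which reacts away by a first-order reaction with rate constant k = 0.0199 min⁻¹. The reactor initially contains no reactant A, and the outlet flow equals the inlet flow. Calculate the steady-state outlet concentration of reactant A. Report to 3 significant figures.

Species balance: V dC/dt = Q C_in − Q C − k V C.
At steady state: 0 = Q C_in − (Q + kV) C_ss, so C_ss = Q C_in/(Q + kV).
C_ss = 20.1·2.55/(20.1 + 0.0199·1000) = 51.255/40.000 = 1.2814 mol/L.

1.28 mol/L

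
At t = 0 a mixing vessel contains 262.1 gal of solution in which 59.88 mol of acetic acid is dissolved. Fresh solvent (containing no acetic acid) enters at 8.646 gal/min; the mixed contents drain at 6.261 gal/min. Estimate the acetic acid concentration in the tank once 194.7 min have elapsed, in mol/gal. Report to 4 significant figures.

Total volume: dV/dt = Q_in − Q_out = 2.38500 gal/min, so V(t) = 262.1 + 2.38500 t and V(194.7) = 726.460 gal.
No acetic acid enters, so dm/dt = −Q_out · (m/V).
Separate: dm/m = −Q_out dt/V(t) ⇒ ln(m/m₀) = −(Q_out/(Q_in−Q_out)) ln(V/V₀).
m = m₀ (V₀/V)^(Q_out/(Q_in−Q_out)) = 59.88 × (262.1/726.460)^(2.62516) = 4.12105 mol.
C = m/V = 4.12105/726.460 = 0.00567279 mol/gal.

0.005673 mol/gal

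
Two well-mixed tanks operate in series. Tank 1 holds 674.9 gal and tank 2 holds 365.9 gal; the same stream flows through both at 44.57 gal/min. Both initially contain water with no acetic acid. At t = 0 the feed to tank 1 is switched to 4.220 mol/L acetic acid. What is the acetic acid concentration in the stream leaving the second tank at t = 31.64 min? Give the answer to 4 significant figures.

3.185 mol/L

Species balance on tank i: dCᵢ/dt = (Cᵢ₋₁ − Cᵢ)/τᵢ with τᵢ = Vᵢ/Q.
τ₁ = 674.9/44.57 = 15.1425 min; τ₂ = 365.9/44.57 = 8.20956 min.
Tank 1: C₁ = C_in(1 − e^(−t/τ₁)). Tank 2 (τ₁ ≠ τ₂): C₂ = C_in[1 − (τ₁ e^(−t/τ₁) − τ₂ e^(−t/τ₂))/(τ₁ − τ₂)].
At t = 31.64: e^(−t/τ₁) = 0.123751, e^(−t/τ₂) = 0.0211938.
C₂ = 4.220·[1 − (15.1425·0.123751 − 8.20956·0.0211938)/(6.93291)] = 4.220·0.754808 = 3.18529 mol/L.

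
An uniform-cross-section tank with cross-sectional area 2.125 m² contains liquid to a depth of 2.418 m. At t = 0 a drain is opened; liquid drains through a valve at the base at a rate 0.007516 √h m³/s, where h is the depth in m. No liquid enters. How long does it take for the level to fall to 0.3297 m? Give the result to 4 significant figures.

A dh/dt = −Q_out = −0.007516 √h.
Separate and integrate: 2(√h − √h₀) = −(0.007516/A) t.
t = 2A(√h₀ − √h)/0.007516 = 2·2.125·(√2.418 − √0.3297)/0.007516
  = 4.25000 × (1.55499 − 0.574195) / 0.007516 = 554.602 s.

554.6 s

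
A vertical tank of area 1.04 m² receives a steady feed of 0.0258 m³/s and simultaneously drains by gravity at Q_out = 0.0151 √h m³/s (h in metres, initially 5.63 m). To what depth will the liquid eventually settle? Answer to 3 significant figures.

2.92 m

Mass balance (ρ constant): A dh/dt = Q_in − 0.0151 √h. At steady state dh/dt = 0:
Q_in = 0.0151 √h_ss ⇒ √h_ss = 0.0258/0.0151 = 1.7086.
h_ss = 1.7086² = 2.9193 m. (Since h₀ = 5.63 m > h_ss, the level will fall toward this value.)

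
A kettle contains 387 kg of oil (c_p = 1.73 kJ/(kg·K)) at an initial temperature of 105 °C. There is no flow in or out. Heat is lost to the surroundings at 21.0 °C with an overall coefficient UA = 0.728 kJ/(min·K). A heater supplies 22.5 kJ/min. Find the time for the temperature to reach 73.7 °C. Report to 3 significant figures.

819 min

Lumped-capacitance energy balance: M c_p dT/dt = UA(T_amb − T) + Q̇.
τ = M c_p/UA = 919.66 min; T_ss = T_amb + Q̇/UA = 21.0 + 22.5/0.728 = 51.907 °C.
T(t) = T_ss + (T₀ − T_ss)e^(−t/τ); set T = 73.7:
t = −τ ln[(T − T_ss)/(T₀ − T_ss)] = −919.66 · ln(0.41047) = 818.90 min.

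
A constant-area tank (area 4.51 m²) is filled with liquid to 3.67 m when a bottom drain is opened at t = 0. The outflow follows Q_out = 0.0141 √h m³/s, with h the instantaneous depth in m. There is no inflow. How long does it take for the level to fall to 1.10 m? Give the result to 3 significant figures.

555 s

A dh/dt = −Q_out = −0.0141 √h.
This is separable: 2 d(√h)/dt = −0.0141/A, so √h = √h₀ − (0.0141/(2A)) t.
t = 2A(√h₀ − √h)/0.0141 = 2·4.51·(√3.67 − √1.10)/0.0141
  = 9.0200 × (1.9157 − 1.0488) / 0.0141 = 554.58 s.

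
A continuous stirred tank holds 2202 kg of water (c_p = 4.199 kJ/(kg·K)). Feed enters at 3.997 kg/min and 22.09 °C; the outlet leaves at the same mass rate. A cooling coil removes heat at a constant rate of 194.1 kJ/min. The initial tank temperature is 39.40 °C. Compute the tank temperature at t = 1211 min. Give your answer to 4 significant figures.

Energy balance: M c_p dT/dt = ṁ c_p (T_in − T) − 194.1.
τ = M/ṁ = 550.913 min; T_ss = T_in − Q̇/(ṁ c_p) = 22.09 − 194.1/(3.997·4.199) = 10.5250 °C.
This is linear first-order; T(t) = T_ss + (T₀ − T_ss) e^(−t/τ).
T(1211) = 10.5250 + (28.8750)·e^(−1211/550.913) = 10.5250 + (28.8750)·0.111006 = 13.7303 °C.

13.73 °C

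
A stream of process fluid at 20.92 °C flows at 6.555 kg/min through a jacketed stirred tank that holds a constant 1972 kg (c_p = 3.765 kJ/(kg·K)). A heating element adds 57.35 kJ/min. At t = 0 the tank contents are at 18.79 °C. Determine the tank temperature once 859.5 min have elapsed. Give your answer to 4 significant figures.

M c_p dT/dt = ṁ c_p (T_in − T) + Q̇.
Rearrange: dT/dt = (T_ss − T)/τ with τ = M/ṁ = 300.839 min and T_ss = T_in + Q̇/(ṁ c_p) = 23.2438 °C.
This is linear first-order; T(t) = T_ss + (T₀ − T_ss) e^(−t/τ).
T(859.5) = 23.2438 + (-4.45378)·e^(−859.5/300.839) = 23.2438 + (-4.45378)·0.0574403 = 22.9880 °C.

22.99 °C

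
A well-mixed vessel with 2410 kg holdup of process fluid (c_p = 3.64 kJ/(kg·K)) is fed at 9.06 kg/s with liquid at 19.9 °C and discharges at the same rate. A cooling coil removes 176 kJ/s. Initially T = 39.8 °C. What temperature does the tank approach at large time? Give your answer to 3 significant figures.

14.6 °C

M c_p dT/dt = ṁ c_p (T_in − T) − Q̇.
At steady state dT/dt = 0 ⇒ T_ss = T_in − Q̇/(ṁ c_p) = 19.9 − 176/(9.06·3.64) = 14.563 °C.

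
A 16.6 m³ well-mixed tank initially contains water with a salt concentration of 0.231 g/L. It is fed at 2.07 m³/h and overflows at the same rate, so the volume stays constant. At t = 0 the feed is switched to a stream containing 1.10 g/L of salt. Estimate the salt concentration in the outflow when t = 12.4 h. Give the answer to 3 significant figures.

0.915 g/L

Mass balance on the solute (V constant): V dC/dt = Q(C_in − C).
Time constant τ = V/Q = 16.6/2.07 = 8.0193 h.
C approaches C_in exponentially: C(t) = C_in + (C₀ − C_in) e^(−t/τ).
C(12.4) = 1.10 + (0.231 − 1.10)·e^(−12.4/8.0193) = 1.10 + (-0.86900)·0.21304 = 0.91487 g/L.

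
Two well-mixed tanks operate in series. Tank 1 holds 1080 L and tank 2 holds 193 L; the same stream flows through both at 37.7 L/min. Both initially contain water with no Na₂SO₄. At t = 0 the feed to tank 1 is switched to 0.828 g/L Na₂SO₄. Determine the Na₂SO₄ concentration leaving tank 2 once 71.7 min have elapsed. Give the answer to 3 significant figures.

0.745 g/L

Each tank obeys Vᵢ dCᵢ/dt = Q(Cᵢ₋₁ − Cᵢ), so τᵢ = Vᵢ/Q.
τ₁ = 1080/37.7 = 28.647 min; τ₂ = 193/37.7 = 5.1194 min.
Tank 1: C₁ = C_in(1 − e^(−t/τ₁)). Tank 2 (τ₁ ≠ τ₂): C₂ = C_in[1 − (τ₁ e^(−t/τ₁) − τ₂ e^(−t/τ₂))/(τ₁ − τ₂)].
At t = 71.7: e^(−t/τ₁) = 0.081850, e^(−t/τ₂) = 8.2685e-07.
C₂ = 0.828·[1 − (28.647·0.081850 − 5.1194·8.2685e-07)/(23.528)] = 0.828·0.90034 = 0.74548 g/L.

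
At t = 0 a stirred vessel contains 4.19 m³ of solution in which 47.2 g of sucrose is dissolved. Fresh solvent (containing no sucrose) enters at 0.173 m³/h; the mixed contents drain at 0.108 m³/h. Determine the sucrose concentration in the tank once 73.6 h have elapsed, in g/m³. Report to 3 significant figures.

1.48 g/m³

Total volume: dV/dt = Q_in − Q_out = 0.065000 m³/h, so V(t) = 4.19 + 0.065000 t and V(73.6) = 8.9740 m³.
No sucrose enters, so dm/dt = −Q_out · (m/V).
dm/m = −Q_out dt/(V₀ + 0.065000 t); integrating gives ln(m/m₀) = −(Q_out/(Q_in−Q_out)) ln(V/V₀).
m = m₀ (V₀/V)^(Q_out/(Q_in−Q_out)) = 47.2 × (4.19/8.9740)^(1.6615) = 13.315 g.
C = m/V = 13.315/8.9740 = 1.4838 g/m³.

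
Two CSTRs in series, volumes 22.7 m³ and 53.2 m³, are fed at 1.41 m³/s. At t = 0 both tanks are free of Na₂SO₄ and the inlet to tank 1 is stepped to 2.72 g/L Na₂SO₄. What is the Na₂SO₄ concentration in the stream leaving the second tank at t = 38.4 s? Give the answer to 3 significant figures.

Species balance on tank i: dCᵢ/dt = (Cᵢ₋₁ − Cᵢ)/τᵢ with τᵢ = Vᵢ/Q.
τ₁ = 22.7/1.41 = 16.099 s; τ₂ = 53.2/1.41 = 37.730 s.
Solving the cascade with C₁(0)=C₂(0)=0 gives C₂(t) = C_in[1 − (τ₁ e^(−t/τ₁) − τ₂ e^(−t/τ₂))/(τ₁ − τ₂)].
At t = 38.4: e^(−t/τ₁) = 0.092071, e^(−t/τ₂) = 0.36141.
C₂ = 2.72·[1 − (16.099·0.092071 − 37.730·0.36141)/(-21.631)] = 2.72·0.43813 = 1.1917 g/L.

1.19 g/L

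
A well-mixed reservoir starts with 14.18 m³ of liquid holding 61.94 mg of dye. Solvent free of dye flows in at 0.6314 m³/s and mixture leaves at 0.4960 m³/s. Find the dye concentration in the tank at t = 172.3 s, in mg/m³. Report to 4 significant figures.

0.04680 mg/m³

Let m(t) be the amount of dye. Volume: V(t) = V₀ + (Q_in − Q_out) t = 14.18 + 0.135400 t; V(172.3) = 37.5094 m³.
No dye enters, so dm/dt = −Q_out · (m/V).
dm/m = −Q_out dt/(V₀ + 0.135400 t); integrating gives ln(m/m₀) = −(Q_out/(Q_in−Q_out)) ln(V/V₀).
m = m₀ (V₀/V)^(Q_out/(Q_in−Q_out)) = 61.94 × (14.18/37.5094)^(3.66322) = 1.75546 mg.
C = m/V = 1.75546/37.5094 = 0.0468006 mg/m³.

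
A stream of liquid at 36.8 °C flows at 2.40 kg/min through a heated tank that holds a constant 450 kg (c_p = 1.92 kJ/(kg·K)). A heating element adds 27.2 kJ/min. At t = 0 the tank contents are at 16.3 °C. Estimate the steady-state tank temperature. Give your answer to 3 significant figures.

42.7 °C

M c_p dT/dt = ṁ c_p (T_in − T) + Q̇.
At steady state dT/dt = 0 ⇒ T_ss = T_in + Q̇/(ṁ c_p) = 36.8 + 27.2/(2.40·1.92) = 42.703 °C.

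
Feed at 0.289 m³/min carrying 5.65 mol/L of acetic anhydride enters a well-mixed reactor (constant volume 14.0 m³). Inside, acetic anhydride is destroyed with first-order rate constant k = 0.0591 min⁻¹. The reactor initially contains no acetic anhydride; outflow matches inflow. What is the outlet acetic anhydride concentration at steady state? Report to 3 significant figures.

1.46 mol/L

V dC/dt = Q(C_in − C) − k V C.
Steady state (dC/dt = 0): C_ss = Q C_in/(Q + kV) = C_in/(1 + kV/Q).
C_ss = 0.289·5.65/(0.289 + 0.0591·14.0) = 1.6328/1.1164 = 1.4626 mol/L.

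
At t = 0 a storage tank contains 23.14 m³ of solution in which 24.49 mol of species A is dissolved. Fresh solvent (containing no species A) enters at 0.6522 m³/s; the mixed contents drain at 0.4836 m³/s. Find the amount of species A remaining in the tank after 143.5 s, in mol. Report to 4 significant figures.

3.144 mol

Total volume: dV/dt = Q_in − Q_out = 0.168600 m³/s, so V(t) = 23.14 + 0.168600 t and V(143.5) = 47.3341 m³.
No species A enters, so dm/dt = −Q_out · (m/V).
dm/m = −Q_out dt/(V₀ + 0.168600 t); integrating gives ln(m/m₀) = −(Q_out/(Q_in−Q_out)) ln(V/V₀).
m = m₀ (V₀/V)^(Q_out/(Q_in−Q_out)) = 24.49 × (23.14/47.3341)^(2.86833) = 3.14399 mol.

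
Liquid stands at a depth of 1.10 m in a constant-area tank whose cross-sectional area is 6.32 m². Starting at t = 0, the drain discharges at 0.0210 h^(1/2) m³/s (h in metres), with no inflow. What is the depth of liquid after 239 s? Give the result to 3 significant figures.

A dh/dt = −Q_out = −0.0210 √h.
Separate and integrate: 2(√h − √h₀) = −(0.0210/A) t.
√h = √1.10 − 0.0210·239/(2·6.32) = 1.0488 − 0.39707 = 0.65174.
h = 0.65174² = 0.42476 m.

0.425 m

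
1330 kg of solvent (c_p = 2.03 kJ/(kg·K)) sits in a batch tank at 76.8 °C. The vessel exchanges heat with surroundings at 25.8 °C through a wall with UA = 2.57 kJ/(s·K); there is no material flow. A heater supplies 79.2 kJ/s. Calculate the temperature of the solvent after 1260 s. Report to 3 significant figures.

62.7 °C

Unsteady energy balance on the tank contents: M c_p dT/dt = −UA(T − T_amb) + Q̇.
dT/dt = (T_ss − T)/τ with T_ss = T_amb + Q̇/UA = 25.8 + 79.2/2.57 = 56.617 °C, τ = M c_p/UA = 1330·2.03/2.57 = 1050.5 s.
Solution: T(t) = T_ss + (T₀ − T_ss) e^(−t/τ).
T(1260) = 56.617 + (20.183)·0.30138 = 62.700 °C.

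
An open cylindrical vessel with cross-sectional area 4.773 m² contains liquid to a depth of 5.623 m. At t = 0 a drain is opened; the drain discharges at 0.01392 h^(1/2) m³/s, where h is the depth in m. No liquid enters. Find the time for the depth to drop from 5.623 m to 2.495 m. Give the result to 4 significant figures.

With no inflow, A dh/dt = −0.01392 √h.
∫ h^(−1/2) dh = −(0.01392/A) ∫ dt, giving 2√h = 2√h₀ − (0.01392/A) t.
t = 2A(√h₀ − √h)/0.01392 = 2·4.773·(√5.623 − √2.495)/0.01392
  = 9.54600 × (2.37129 − 1.57956) / 0.01392 = 542.949 s.

542.9 s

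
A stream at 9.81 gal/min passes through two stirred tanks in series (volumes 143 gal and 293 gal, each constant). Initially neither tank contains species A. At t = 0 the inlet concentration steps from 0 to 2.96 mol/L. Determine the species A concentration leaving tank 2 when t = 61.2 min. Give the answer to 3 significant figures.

Each tank obeys Vᵢ dCᵢ/dt = Q(Cᵢ₋₁ − Cᵢ), so τᵢ = Vᵢ/Q.
τ₁ = 143/9.81 = 14.577 min; τ₂ = 293/9.81 = 29.867 min.
Solving the cascade with C₁(0)=C₂(0)=0 gives C₂(t) = C_in[1 − (τ₁ e^(−t/τ₁) − τ₂ e^(−t/τ₂))/(τ₁ − τ₂)].
At t = 61.2: e^(−t/τ₁) = 0.015020, e^(−t/τ₂) = 0.12886.
C₂ = 2.96·[1 − (14.577·0.015020 − 29.867·0.12886)/(-15.291)] = 2.96·0.76262 = 2.2573 mol/L.

2.26 mol/L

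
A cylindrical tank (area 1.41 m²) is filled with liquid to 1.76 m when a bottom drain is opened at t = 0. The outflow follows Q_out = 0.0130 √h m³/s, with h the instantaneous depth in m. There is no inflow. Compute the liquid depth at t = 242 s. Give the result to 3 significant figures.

0.0445 m

Mass balance (ρ constant): A dh/dt = −0.0130 √h.
∫ h^(−1/2) dh = −(0.0130/A) ∫ dt, giving 2√h = 2√h₀ − (0.0130/A) t.
√h = √1.76 − 0.0130·242/(2·1.41) = 1.3266 − 1.1156 = 0.21105.
h = 0.21105² = 0.044541 m.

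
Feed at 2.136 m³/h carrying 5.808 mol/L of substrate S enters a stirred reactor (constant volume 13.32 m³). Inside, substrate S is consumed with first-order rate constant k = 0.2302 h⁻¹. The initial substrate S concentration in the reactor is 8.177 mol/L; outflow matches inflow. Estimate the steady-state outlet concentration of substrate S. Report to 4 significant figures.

2.385 mol/L

Species balance: V dC/dt = Q C_in − Q C − k V C.
At steady state: 0 = Q C_in − (Q + kV) C_ss, so C_ss = Q C_in/(Q + kV).
C_ss = 2.136·5.808/(2.136 + 0.2302·13.32) = 12.4059/5.20226 = 2.38471 mol/L.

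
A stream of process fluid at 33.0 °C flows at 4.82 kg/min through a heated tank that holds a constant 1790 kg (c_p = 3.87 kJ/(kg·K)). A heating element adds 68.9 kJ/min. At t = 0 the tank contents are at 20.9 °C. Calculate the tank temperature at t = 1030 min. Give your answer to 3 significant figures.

M c_p dT/dt = ṁ c_p (T_in − T) + Q̇.
τ = M/ṁ = 371.37 min; T_ss = T_in + Q̇/(ṁ c_p) = 33.0 + 68.9/(4.82·3.87) = 36.694 °C.
T approaches T_ss exponentially: T(t) = T_ss + (T₀ − T_ss) e^(−t/τ).
T(1030) = 36.694 + (-15.794)·e^(−1030/371.37) = 36.694 + (-15.794)·0.062442 = 35.708 °C.

35.7 °C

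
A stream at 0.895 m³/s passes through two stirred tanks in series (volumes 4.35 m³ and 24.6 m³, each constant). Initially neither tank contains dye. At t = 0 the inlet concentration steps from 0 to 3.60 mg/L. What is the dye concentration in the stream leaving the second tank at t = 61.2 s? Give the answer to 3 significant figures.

Time constants: τᵢ = Vᵢ/Q for each well-mixed tank.
τ₁ = 4.35/0.895 = 4.8603 s; τ₂ = 24.6/0.895 = 27.486 s.
Tank 1: C₁ = C_in(1 − e^(−t/τ₁)). Tank 2 (τ₁ ≠ τ₂): C₂ = C_in[1 − (τ₁ e^(−t/τ₁) − τ₂ e^(−t/τ₂))/(τ₁ − τ₂)].
At t = 61.2: e^(−t/τ₁) = 3.4000e-06, e^(−t/τ₂) = 0.10790.
C₂ = 3.60·[1 − (4.8603·3.4000e-06 − 27.486·0.10790)/(-22.626)] = 3.60·0.86893 = 3.1281 mg/L.

3.13 mg/L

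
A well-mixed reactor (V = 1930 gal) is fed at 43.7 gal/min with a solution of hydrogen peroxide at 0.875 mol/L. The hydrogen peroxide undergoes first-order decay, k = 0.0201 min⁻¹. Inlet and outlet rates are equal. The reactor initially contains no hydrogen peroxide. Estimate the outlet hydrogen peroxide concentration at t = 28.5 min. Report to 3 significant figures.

Species balance: V dC/dt = Q C_in − Q C − k V C.
dC/dt = (Q/V) C_in − (Q/V + k) C; effective rate a = Q/V + k = 0.022642 + 0.0201 = 0.042742 min⁻¹.
C_ss = Q C_in/(Q + kV) = 0.46352 mol/L; C(t) = C_ss + (C₀ − C_ss) e^(−a t).
C(28.5) = 0.46352 + (-0.46352)·e^(−0.042742·28.5) = 0.46352 + (-0.46352)·0.29577 = 0.32643 mol/L.

0.326 mol/L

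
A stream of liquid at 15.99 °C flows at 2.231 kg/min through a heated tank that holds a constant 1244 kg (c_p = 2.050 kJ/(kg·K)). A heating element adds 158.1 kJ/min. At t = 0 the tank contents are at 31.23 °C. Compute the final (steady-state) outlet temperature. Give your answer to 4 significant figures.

50.56 °C

Energy balance: M c_p dT/dt = ṁ c_p (T_in − T) + 158.1.
At steady state dT/dt = 0 ⇒ T_ss = T_in + Q̇/(ṁ c_p) = 15.99 + 158.1/(2.231·2.050) = 50.5583 °C.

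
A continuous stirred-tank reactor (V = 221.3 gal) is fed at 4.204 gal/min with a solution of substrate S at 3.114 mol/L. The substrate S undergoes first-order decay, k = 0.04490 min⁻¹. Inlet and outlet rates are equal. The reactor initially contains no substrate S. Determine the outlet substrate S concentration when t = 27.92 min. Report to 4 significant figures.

0.7703 mol/L

Species balance: V dC/dt = Q C_in − Q C − k V C.
dC/dt = (Q/V) C_in − (Q/V + k) C; effective rate a = Q/V + k = 0.0189968 + 0.04490 = 0.0638968 min⁻¹.
C_ss = Q C_in/(Q + kV) = 0.925807 mol/L; C(t) = C_ss + (C₀ − C_ss) e^(−a t).
C(27.92) = 0.925807 + (-0.925807)·e^(−0.0638968·27.92) = 0.925807 + (-0.925807)·0.167965 = 0.770304 mol/L.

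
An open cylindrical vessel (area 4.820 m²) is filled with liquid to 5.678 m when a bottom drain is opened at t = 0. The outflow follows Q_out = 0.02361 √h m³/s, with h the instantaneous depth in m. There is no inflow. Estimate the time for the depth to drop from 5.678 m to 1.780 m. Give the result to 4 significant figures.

428.2 s

With no inflow, A dh/dt = −0.02361 √h.
This is separable: 2 d(√h)/dt = −0.02361/A, so √h = √h₀ − (0.02361/(2A)) t.
t = 2A(√h₀ − √h)/0.02361 = 2·4.820·(√5.678 − √1.780)/0.02361
  = 9.64000 × (2.38286 − 1.33417) / 0.02361 = 428.181 s.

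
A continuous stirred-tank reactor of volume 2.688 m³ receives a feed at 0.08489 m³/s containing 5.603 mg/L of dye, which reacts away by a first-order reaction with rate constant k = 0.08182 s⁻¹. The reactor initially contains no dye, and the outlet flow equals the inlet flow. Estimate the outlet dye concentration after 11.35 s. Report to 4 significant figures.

1.130 mg/L

Species balance: V dC/dt = Q C_in − Q C − k V C.
This is linear with rate a = Q/V + k = 0.113401 s⁻¹.
C_ss = Q C_in/(Q + kV) = 1.56038 mg/L; C(t) = C_ss + (C₀ − C_ss) e^(−a t).
C(11.35) = 1.56038 + (-1.56038)·e^(−0.113401·11.35) = 1.56038 + (-1.56038)·0.276070 = 1.12961 mg/L.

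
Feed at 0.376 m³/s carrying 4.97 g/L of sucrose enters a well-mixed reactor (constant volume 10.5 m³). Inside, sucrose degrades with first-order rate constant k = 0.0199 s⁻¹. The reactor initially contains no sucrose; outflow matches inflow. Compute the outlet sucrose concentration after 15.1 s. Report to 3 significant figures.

1.82 g/L

Species balance: V dC/dt = Q C_in − Q C − k V C.
This is linear with rate a = Q/V + k = 0.055710 s⁻¹.
C_ss = Q C_in/(Q + kV) = 3.1947 g/L; C(t) = C_ss + (C₀ − C_ss) e^(−a t).
C(15.1) = 3.1947 + (-3.1947)·e^(−0.055710·15.1) = 3.1947 + (-3.1947)·0.43119 = 1.8172 g/L.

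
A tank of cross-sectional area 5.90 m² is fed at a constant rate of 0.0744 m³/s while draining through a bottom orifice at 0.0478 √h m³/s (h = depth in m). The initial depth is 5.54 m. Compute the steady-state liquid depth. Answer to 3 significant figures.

2.42 m

A dh/dt = Q_in − 0.0478 √h. Steady state requires inflow = outflow:
Q_in = 0.0478 √h_ss ⇒ √h_ss = 0.0744/0.0478 = 1.5565.
h_ss = 1.5565² = 2.4226 m. (Since h₀ = 5.54 m > h_ss, the level will fall toward this value.)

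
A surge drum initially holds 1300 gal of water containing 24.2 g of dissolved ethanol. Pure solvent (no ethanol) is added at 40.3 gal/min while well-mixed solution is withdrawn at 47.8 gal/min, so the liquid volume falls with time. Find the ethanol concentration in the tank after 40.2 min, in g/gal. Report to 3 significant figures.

Total volume: dV/dt = Q_in − Q_out = -7.5000 gal/min, so V(t) = 1300 − 7.5000 t and V(40.2) = 998.50 gal.
No ethanol enters, so dm/dt = −Q_out · (m/V).
dm/m = −Q_out dt/(V₀ − 7.5000 t); integrating gives ln(m/m₀) = −(Q_out/(Q_in−Q_out)) ln(V/V₀).
m = m₀ (V₀/V)^(Q_out/(Q_in−Q_out)) = 24.2 × (1300/998.50)^(-6.3733) = 4.5026 g.
C = m/V = 4.5026/998.50 = 0.0045093 g/gal.

0.00451 g/gal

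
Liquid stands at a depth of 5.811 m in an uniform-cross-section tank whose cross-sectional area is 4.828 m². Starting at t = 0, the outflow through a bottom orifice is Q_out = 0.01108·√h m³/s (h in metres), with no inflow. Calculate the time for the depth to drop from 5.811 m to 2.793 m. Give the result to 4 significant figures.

644.4 s

With no inflow, A dh/dt = −0.01108 √h.
∫ h^(−1/2) dh = −(0.01108/A) ∫ dt, giving 2√h = 2√h₀ − (0.01108/A) t.
t = 2A(√h₀ − √h)/0.01108 = 2·4.828·(√5.811 − √2.793)/0.01108
  = 9.65600 × (2.41060 − 1.67123) / 0.01108 = 644.350 s.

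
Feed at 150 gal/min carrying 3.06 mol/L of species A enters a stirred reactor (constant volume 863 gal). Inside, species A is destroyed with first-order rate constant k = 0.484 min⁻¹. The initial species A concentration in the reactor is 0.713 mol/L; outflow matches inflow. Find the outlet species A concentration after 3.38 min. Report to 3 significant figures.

Species balance: V dC/dt = Q C_in − Q C − k V C.
This is linear with rate a = Q/V + k = 0.65781 min⁻¹.
C_ss = Q C_in/(Q + kV) = 0.80854 mol/L; C(t) = C_ss + (C₀ − C_ss) e^(−a t).
C(3.38) = 0.80854 + (-0.095537)·e^(−0.65781·3.38) = 0.80854 + (-0.095537)·0.10824 = 0.79820 mol/L.

0.798 mol/L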